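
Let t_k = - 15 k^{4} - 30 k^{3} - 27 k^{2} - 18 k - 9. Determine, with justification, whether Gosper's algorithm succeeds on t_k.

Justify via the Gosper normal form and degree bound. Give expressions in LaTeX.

The ratio is (5*k**4 + 30*k**3 + 69*k**2 + 74*k + 33)/(5*k**4 + 10*k**3 + 9*k**2 + 6*k + 3).
A = 1, B = 1, C = k**4 + 2*k**3 + 9*k**2/5 + 6*k/5 + 3/5.
Solve (1)·f(k+1) − (1)·f(k) = k**4 + 2*k**3 + 9*k**2/5 + 6*k/5 + 3/5.
deg f ≤ 5 (via 0,0,4).
A polynomial solution: f(k) = k*(3*k**4 - k**2 + 3*k + 4)/15.
R(k) = B(k−1)·f(k)/C(k) = k*(3*k**4 - k**2 + 3*k + 4)/(3*(5*k**4 + 10*k**3 + 9*k**2 + 6*k + 3)); s_k = R·t_k = k*(-3*k**4 + k**2 - 3*k - 4).
Δs = -15*k**4 - 30*k**3 - 27*k**2 - 18*k - 9, as required.

Yes. s_k = k \left(- 3 k^{4} + k^{2} - 3 k - 4\right).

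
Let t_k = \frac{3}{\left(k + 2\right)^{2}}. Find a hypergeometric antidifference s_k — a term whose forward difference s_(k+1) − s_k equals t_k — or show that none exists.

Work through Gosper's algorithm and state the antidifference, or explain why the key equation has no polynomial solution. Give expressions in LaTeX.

none (Gosper's algorithm certifies no s_k)

Ratio r(k) = (k + 2)**2/(k + 3)**2.
Gosper form: A/B · C(k+1)/C(k) with A=k**2 + 4*k + 4, B=k**2 + 6*k + 9, C=1.
Key eq: (k**2 + 4*k + 4)·f(k+1) = (k**2 + 4*k + 4)·f(k) + (1).
d = 0 from the (2,2,0) case.
f = c0 ⇒ A·f(k+1) − B(k−1)·f(k) − C = -1. The system {-1 = 0} is inconsistent; no antidifference.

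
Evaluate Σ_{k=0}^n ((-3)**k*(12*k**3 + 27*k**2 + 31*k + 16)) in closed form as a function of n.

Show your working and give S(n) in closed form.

S(n) = 9*(-3)**n*n**3 + 27*(-3)**n*n**2 + 30*(-3)**n*n + 15*(-3)**n + 1

r(k) = 3*(-12*k**3 - 63*k**2 - 121*k - 86)/(12*k**3 + 27*k**2 + 31*k + 16) after simplifying.
A = -3, B = 1, C = k**3 + 9*k**2/4 + 31*k/12 + 4/3.
Key eq: (-3)·f(k+1) = (1)·f(k) + (k**3 + 9*k**2/4 + 31*k/12 + 4/3).
From deg A=0, deg B=0, deg C=3: d=3.
Solving with deg f ≤ 3: f(k) = -(3*k**3 + k + 1)/12.
Get s_k = R·t_k = (-3)**k*(-3*k**3 - k - 1) with R(k) = B(k−1)f(k)/C(k) = -(3*k**3 + k + 1)/((k + 1)*(12*k**2 + 15*k + 16)).
Check: Δs_k = (-3)**k*(12*k**3 + 27*k**2 + 31*k + 16). ✓
Σ_(k=0)^n t_k = s_(n+1) − s_(0) = (3*(-3)**n*(3*n**3 + 9*n**2 + 10*n + 5)) − (-1), i.e. 9*(-3)**n*n**3 + 27*(-3)**n*n**2 + 30*(-3)**n*n + 15*(-3)**n + 1.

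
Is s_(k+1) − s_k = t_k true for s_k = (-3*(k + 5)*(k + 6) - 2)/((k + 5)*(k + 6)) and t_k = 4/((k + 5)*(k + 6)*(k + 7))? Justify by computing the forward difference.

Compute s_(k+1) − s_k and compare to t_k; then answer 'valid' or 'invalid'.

s_(k+1) = (-3*(k + 6)*(k + 7) - 2)/((k + 6)*(k + 7))
s_(k+1) − s_k = 4/(k**3 + 18*k**2 + 107*k + 210)
(s_(k+1) − s_k) − t_k = 0

Valid — Δs_k = t_k.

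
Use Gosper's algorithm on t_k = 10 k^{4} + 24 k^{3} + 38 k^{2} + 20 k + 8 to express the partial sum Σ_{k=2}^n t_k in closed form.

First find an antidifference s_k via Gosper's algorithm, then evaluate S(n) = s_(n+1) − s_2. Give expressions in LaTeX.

The ratio is (5*k**4 + 32*k**3 + 85*k**2 + 104*k + 50)/(5*k**4 + 12*k**3 + 19*k**2 + 10*k + 4).
Take A(k)=1, B(k)=1, C(k)=k**4 + 12*k**3/5 + 19*k**2/5 + 2*k + 4/5.
Set up (1)·f(k+1) − (1)·f(k) − (k**4 + 12*k**3/5 + 19*k**2/5 + 2*k + 4/5) = 0.
Bound: deg f ≤ 5.
Solving with deg f ≤ 5: f(k) = k*(2*k**4 + k**3 + 4*k**2 - 3*k + 4)/10.
So s_k = (B(k−1)f/C)·t_k = (k*(2*k**4 + k**3 + 4*k**2 - 3*k + 4)/(2*(5*k**4 + 12*k**3 + 19*k**2 + 10*k + 4)))·t_k = k*(2*k**4 + k**3 + 4*k**2 - 3*k + 4).
Check: Δs_k = 10*k**4 + 24*k**3 + 38*k**2 + 20*k + 8. ✓
Telescope: S(n) = s_(n+1) − s_(2) = 2*n**5 + 11*n**4 + 28*n**3 + 35*n**2 + 24*n + 8 − (108) = 2*n**5 + 11*n**4 + 28*n**3 + 35*n**2 + 24*n - 100.

S(n) = 2 n^{5} + 11 n^{4} + 28 n^{3} + 35 n^{2} + 24 n - 100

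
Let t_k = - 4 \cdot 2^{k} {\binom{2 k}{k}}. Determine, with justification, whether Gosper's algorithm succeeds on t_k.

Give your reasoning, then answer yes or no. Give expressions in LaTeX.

The ratio is 4*(2*k + 1)/(k + 1).
A = 8*k + 4, B = k + 1, C = 1.
Set up (8*k + 4)·f(k+1) − (k)·f(k) − (1) = 0.
From deg A=1, deg B=1, deg C=0: d=-1.
d = -1 < 0 ⇒ no nonzero polynomial f; not summable.

No — key equation has no polynomial f.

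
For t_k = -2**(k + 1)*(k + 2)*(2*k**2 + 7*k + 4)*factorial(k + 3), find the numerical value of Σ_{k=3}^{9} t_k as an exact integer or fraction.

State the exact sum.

Step 1: r(k) = 2*(k + 3)*(k + 4)*(7*k + 2*(k + 1)**2 + 11)/((k + 2)*(2*k**2 + 7*k + 4)).
Take A(k)=2*k + 8, B(k)=1, C(k)=k**3 + 11*k**2/2 + 9*k + 4.
Need (2*k + 8)·f(k+1) − (1)·f(k) = k**3 + 11*k**2/2 + 9*k + 4.
deg f ≤ 2 (via 1,0,3).
Solving with deg f ≤ 2: f(k) = k**2/2.
Then R = B(k−1)f/C = k**2/((k + 2)*(2*k**2 + 7*k + 4)), so s_k = R(k)·t_k = -2**(k + 1)*k**2*factorial(k + 3).
Verify: -2**(k + 1)*(k + 2)*(2*k**2 + 7*k + 4)*factorial(k + 3) matches t_k.
Telescoping: Σ = s_(10) − s_(3) = -1275293859840000 − (-103680) = -1275293859736320.

Σ = -1275293859736320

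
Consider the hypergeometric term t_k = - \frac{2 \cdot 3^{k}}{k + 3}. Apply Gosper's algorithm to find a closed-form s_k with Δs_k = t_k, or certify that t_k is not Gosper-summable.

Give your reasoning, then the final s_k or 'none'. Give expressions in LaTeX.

The ratio is 3*(k + 3)/(k + 4).
A = 3*k + 9, B = k + 4, C = 1.
f must satisfy (3*k + 9)·f(k+1) − (k + 3)·f(k) = 1.
d = -1 from the (1,1,0) case.
d = -1 < 0 ⇒ no nonzero polynomial f; not summable.

none (Gosper's algorithm certifies no s_k)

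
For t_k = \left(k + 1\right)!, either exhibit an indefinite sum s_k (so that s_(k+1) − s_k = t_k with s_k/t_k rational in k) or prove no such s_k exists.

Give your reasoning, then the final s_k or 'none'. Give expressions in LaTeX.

none (Gosper's algorithm certifies no s_k)

Step 1: r(k) = k + 2.
Factor: A=k + 2; B=1; C=1.
Solve (k + 2)·f(k+1) − (1)·f(k) = 1.
deg f ≤ -1 (via 1,0,0).
d = -1 < 0 ⇒ no nonzero polynomial f; not summable.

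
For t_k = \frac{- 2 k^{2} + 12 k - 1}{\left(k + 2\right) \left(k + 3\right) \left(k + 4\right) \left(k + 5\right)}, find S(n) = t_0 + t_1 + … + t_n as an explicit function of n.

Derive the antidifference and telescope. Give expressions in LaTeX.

S(n) = \frac{- n^{3} + 36 n^{2} + 25 n - 12}{24 \left(n^{3} + 12 n^{2} + 47 n + 60\right)}

t_(k+1)/t_k = (2*k**3 - 4*k**2 - 25*k - 18)/(2*k**3 - 71*k + 6).
Normal form (A,B,C) = (k + 2, k + 6, k**2 - 6*k + 1/2).
Key eq: (k + 2)·f(k+1) = (k + 5)·f(k) + (k**2 - 6*k + 1/2).
Degrees (1,1,2) ⇒ d ≤ 3.
Coefficient equations give f(k) = k*(k**2 - 39*k + 50)/48.
R(k) = B(k−1)·f(k)/C(k) = k*(k + 5)*(k**2 - 39*k + 50)/(24*(2*k**2 - 12*k + 1)); s_k = R·t_k = k*(-k**2 + 39*k - 50)/(24*(k + 2)*(k + 3)*(k + 4)).
Verify: (-2*k**2 + 12*k - 1)/(k**4 + 14*k**3 + 71*k**2 + 154*k + 120) matches t_k.
Telescope: S(n) = s_(n+1) − s_(0) = (-n**3 + 36*n**2 + 25*n - 12)/(24*(n**3 + 12*n**2 + 47*n + 60)) − (0) = (-n**3 + 36*n**2 + 25*n - 12)/(24*(n**3 + 12*n**2 + 47*n + 60)).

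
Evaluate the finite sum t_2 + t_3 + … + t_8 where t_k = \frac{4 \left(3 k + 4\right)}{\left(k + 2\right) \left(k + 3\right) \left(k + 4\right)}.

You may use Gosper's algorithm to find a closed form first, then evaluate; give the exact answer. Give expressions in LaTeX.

t_(k+1)/t_k = (k + 2)*(3*k + 7)/((k + 5)*(3*k + 4)).
Gosper form: A/B · C(k+1)/C(k) with A=k + 2, B=k + 5, C=k + 4/3.
Solve (k + 2)·f(k+1) − (k + 4)·f(k) = k + 4/3.
Degrees (1,1,1) ⇒ d ≤ 2.
A polynomial solution: f(k) = k*(5*k + 7)/18.
R(k) = B(k−1)·f(k)/C(k) = k*(k + 4)*(5*k + 7)/(6*(3*k + 4)); s_k = R·t_k = 2*k*(5*k + 7)/(3*(k + 2)*(k + 3)).
s_(k+1) − s_k = 4*(3*k + 4)/(k**3 + 9*k**2 + 26*k + 24) = t_k.
Evaluate s at k=9 and k=2: 26/11 and 17/15; difference 203/165.

Σ = 203/165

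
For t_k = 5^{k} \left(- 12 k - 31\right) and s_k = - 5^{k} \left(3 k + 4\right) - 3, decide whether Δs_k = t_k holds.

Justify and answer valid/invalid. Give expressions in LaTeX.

s_(k+1) = -5*5**k*(3*k + 7) - 3
s_(k+1) − s_k = 5**k*(-12*k - 31)
(s_(k+1) − s_k) − t_k = 0

Valid: the claim telescopes to t_k.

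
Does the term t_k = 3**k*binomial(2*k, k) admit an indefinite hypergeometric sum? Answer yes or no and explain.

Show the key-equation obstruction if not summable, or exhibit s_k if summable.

No — negative degree bound, so no certificate f.

Ratio r(k) = 6*(2*k + 1)/(k + 1).
A = 12*k + 6, B = k + 1, C = 1.
Set up (12*k + 6)·f(k+1) − (k)·f(k) − (1) = 0.
deg f ≤ -1 (via 1,1,0).
d = -1 < 0 ⇒ no nonzero polynomial f; not summable.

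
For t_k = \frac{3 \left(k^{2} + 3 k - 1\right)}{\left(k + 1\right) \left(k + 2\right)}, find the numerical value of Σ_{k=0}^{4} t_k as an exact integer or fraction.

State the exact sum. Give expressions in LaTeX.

Ratio r(k) = (k + 1)*(3*k + (k + 1)**2 + 2)/((k + 3)*(k**2 + 3*k - 1)).
So A=k + 1 and B=k + 3, with C=k**2 + 3*k - 1.
Need (k + 1)·f(k+1) − (k + 2)·f(k) = k**2 + 3*k - 1.
Bound: deg f ≤ 2.
Solving with deg f ≤ 2: f(k) = k*(k - 2).
R(k) = B(k−1)·f(k)/C(k) = k*(k - 2)*(k + 2)/(k**2 + 3*k - 1); s_k = R·t_k = 3*k*(k - 2)/(k + 1).
Δs = 3*(k**2 + 3*k - 1)/(k**2 + 3*k + 2), as required.
Σ_(k=0)^(4) t_k = s_(5) − s_(0) = 15/2 − (0) = 15/2.

Σ = 15/2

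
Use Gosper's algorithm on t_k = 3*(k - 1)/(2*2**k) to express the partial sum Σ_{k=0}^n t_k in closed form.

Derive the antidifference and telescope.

The ratio is k/(2*(k - 1)).
Factor: A=1/2; B=1; C=k - 1.
Set up (1/2)·f(k+1) − (1)·f(k) − (k - 1) = 0.
From deg A=0, deg B=0, deg C=1: d=1.
Match coefficients ⇒ f(k) = -2*k.
Get s_k = R·t_k = -3*k/2**k with R(k) = B(k−1)f(k)/C(k) = -2*k/(k - 1).
Check: Δs_k = 3*(k - 1)/(2*2**k). ✓
s_(n+1) = 3*2**(-n - 1)*(-n - 1) and s_(0) = 0, so S(n) = 3*2**(-n - 1)*(-n - 1).

S(n) = 3*2**(-n - 1)*(-n - 1)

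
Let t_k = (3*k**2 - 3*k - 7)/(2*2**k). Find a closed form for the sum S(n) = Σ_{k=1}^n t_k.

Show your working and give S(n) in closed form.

S(n) = 2**(-n - 1)*(5*2**n - 3*n**2 - 9*n - 5)

r(k) = (3*k**2 + 3*k - 7)/(2*(3*k**2 - 3*k - 7)) after simplifying.
So A=1/2 and B=1, with C=k**2 - k - 7/3.
Set up (1/2)·f(k+1) − (1)·f(k) − (k**2 - k - 7/3) = 0.
Degrees (0,0,2) ⇒ d ≤ 2.
Solving with deg f ≤ 2: f(k) = -2*(3*k**2 + 3*k - 1)/3.
R(k) = B(k−1)·f(k)/C(k) = -2*(3*k**2 + 3*k - 1)/(3*k**2 - 3*k - 7); s_k = R·t_k = (-3*k**2 - 3*k + 1)/2**k.
Δs = (3*k**2 - 3*k - 7)/(2*2**k), as required.
Evaluate: s_(n+1) = 2**(-n - 1)*(-3*n**2 - 9*n - 5); subtract s_(1) = -5/2 ⇒ S(n) = 2**(-n - 1)*(5*2**n - 3*n**2 - 9*n - 5).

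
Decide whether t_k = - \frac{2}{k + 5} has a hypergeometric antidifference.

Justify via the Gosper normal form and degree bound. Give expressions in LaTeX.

No — the linear system for f has no solution.

Step 1: r(k) = (k + 5)/(k + 6).
Take A(k)=k + 5, B(k)=k + 6, C(k)=1.
Key eq: (k + 5)·f(k+1) = (k + 5)·f(k) + (1).
Bound: deg f ≤ 0.
Write f(k) = c0. Then LHS − RHS = -1, requiring -1 = 0: contradictory. No certificate.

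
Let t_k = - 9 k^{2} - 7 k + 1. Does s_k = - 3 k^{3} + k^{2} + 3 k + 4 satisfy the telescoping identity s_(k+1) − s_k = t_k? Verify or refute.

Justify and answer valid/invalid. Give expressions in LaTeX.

s_(k+1) = -3*k**3 - 8*k**2 - 4*k + 5
s_(k+1) − s_k = -9*k**2 - 7*k + 1
(s_(k+1) − s_k) − t_k = 0

valid; difference matches t_k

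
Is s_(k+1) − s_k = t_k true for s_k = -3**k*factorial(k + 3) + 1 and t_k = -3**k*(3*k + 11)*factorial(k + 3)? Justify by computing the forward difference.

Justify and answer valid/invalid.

Valid: the claim telescopes to t_k.

s_(k+1) = -3**(k + 1)*factorial(k + 4) + 1
s_(k+1) − s_k = -3**k*(3*k + 11)*factorial(k + 3)
(s_(k+1) − s_k) − t_k = 0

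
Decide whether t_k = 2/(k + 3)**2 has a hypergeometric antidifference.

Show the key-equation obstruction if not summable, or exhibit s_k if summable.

No — t_k has no hypergeometric antidifference.

Compute t_(k+1)/t_k: get (k + 3)**2/(k + 4)**2.
So A=k**2 + 6*k + 9 and B=k**2 + 8*k + 16, with C=1.
Need (k**2 + 6*k + 9)·f(k+1) − (k**2 + 6*k + 9)·f(k) = 1.
deg f ≤ 0 (via 2,2,0).
Put f(k) = c0: A·f(k+1) − B(k−1)·f(k) − C = -1; need -1 = 0 — inconsistent ⇒ no f, not summable.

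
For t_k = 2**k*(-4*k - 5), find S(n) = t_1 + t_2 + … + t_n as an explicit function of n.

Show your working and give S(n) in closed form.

Compute t_(k+1)/t_k: get 2*(4*k + 9)/(4*k + 5).
Gosper form: A/B · C(k+1)/C(k) with A=2, B=1, C=k + 5/4.
Need (2)·f(k+1) − (1)·f(k) = k + 5/4.
Bound: deg f ≤ 1.
Solve for f: f(k) = (4*k - 3)/4 (degree 1 ≤ 1).
So s_k = (B(k−1)f/C)·t_k = ((4*k - 3)/(4*k + 5))·t_k = 2**k*(3 - 4*k).
Check: Δs_k = 2**k*(-4*k - 5). ✓
s_(n+1) = 2**(n + 1)*(-4*n - 1) and s_(1) = -2, so S(n) = -8*2**n*n - 2*2**n + 2.

S(n) = -8*2**n*n - 2*2**n + 2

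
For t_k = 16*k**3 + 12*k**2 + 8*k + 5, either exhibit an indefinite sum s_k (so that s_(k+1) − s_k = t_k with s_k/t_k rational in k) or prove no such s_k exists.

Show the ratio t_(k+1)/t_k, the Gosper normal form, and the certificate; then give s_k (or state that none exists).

s_k = k*(4*k**3 - 4*k**2 + 2*k + 3)

Step 1: r(k) = (16*k**3 + 60*k**2 + 80*k + 41)/(16*k**3 + 12*k**2 + 8*k + 5).
Normal form (A,B,C) = (1, 1, k**3 + 3*k**2/4 + k/2 + 5/16).
Set up (1)·f(k+1) − (1)·f(k) − (k**3 + 3*k**2/4 + k/2 + 5/16) = 0.
From deg A=0, deg B=0, deg C=3: d=4.
Coefficient equations give f(k) = k*(4*k**3 - 4*k**2 + 2*k + 3)/16.
So s_k = (B(k−1)f/C)·t_k = (k*(4*k**3 - 4*k**2 + 2*k + 3)/(16*k**3 + 12*k**2 + 8*k + 5))·t_k = k*(4*k**3 - 4*k**2 + 2*k + 3).
Check: Δs_k = 16*k**3 + 12*k**2 + 8*k + 5. ✓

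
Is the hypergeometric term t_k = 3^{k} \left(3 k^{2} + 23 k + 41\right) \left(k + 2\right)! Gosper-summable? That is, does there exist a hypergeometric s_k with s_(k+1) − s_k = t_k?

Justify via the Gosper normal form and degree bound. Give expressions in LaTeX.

r(k) = 3*(3*k**3 + 38*k**2 + 154*k + 201)/(3*k**2 + 23*k + 41) after simplifying.
So A=3*k + 9 and B=1, with C=k**2 + 23*k/3 + 41/3.
f must satisfy (3*k + 9)·f(k+1) − (1)·f(k) = k**2 + 23*k/3 + 41/3.
From deg A=1, deg B=0, deg C=2: d=1.
Coefficient equations give f(k) = (k + 4)/3.
Get s_k = R·t_k = 3**k*(k + 4)*factorial(k + 2) with R(k) = B(k−1)f(k)/C(k) = (k + 4)/(3*k**2 + 23*k + 41).
Check: Δs_k = 3**k*(3*k**2 + 23*k + 41)*factorial(k + 2). ✓

Yes. s_k = 3^{k} \left(k + 4\right) \left(k + 2\right)!.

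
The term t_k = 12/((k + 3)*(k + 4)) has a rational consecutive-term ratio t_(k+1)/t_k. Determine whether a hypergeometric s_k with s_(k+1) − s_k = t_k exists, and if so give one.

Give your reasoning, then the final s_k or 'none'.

The ratio is (k + 3)/(k + 5).
Gosper form: A/B · C(k+1)/C(k) with A=k + 3, B=k + 5, C=1.
Set up (k + 3)·f(k+1) − (k + 4)·f(k) − (1) = 0.
deg f ≤ 1 (via 1,1,0).
Solve for f: f(k) = k/3 (degree 1 ≤ 1).
Then R = B(k−1)f/C = k*(k + 4)/3, so s_k = R(k)·t_k = 4*k/(k + 3).
Check: Δs_k = 12/(k**2 + 7*k + 12). ✓

s_k = 4*k/(k + 3)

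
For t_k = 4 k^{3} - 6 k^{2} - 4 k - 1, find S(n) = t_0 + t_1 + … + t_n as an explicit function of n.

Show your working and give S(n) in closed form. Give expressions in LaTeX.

Step 1: r(k) = (4*k**3 + 6*k**2 - 4*k - 7)/(4*k**3 - 6*k**2 - 4*k - 1).
Factor: A=1; B=1; C=k**3 - 3*k**2/2 - k - 1/4.
Set up (1)·f(k+1) − (1)·f(k) − (k**3 - 3*k**2/2 - k - 1/4) = 0.
d = 4 from the (0,0,3) case.
Coefficient equations give f(k) = k**2*(k**2 - 4*k + 2)/4.
Then R = B(k−1)f/C = k**2*(k**2 - 4*k + 2)/(4*k**3 - 6*k**2 - 4*k - 1), so s_k = R(k)·t_k = k**2*(k**2 - 4*k + 2).
s_(k+1) − s_k = 4*k**3 - 6*k**2 - 4*k - 1 = t_k.
Σ_(k=0)^n t_k = s_(n+1) − s_(0) = (n**4 - 4*n**2 - 4*n - 1) − (0), i.e. n**4 - 4*n**2 - 4*n - 1.

S(n) = n^{4} - 4 n^{2} - 4 n - 1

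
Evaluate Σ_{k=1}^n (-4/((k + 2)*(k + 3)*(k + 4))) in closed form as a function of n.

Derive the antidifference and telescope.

Compute t_(k+1)/t_k: get (k + 2)/(k + 5).
Factor: A=k + 2; B=k + 5; C=1.
Set up (k + 2)·f(k+1) − (k + 4)·f(k) − (1) = 0.
From deg A=1, deg B=1, deg C=0: d=2.
Coefficient equations give f(k) = k*(k + 5)/12.
R(k) = B(k−1)·f(k)/C(k) = k*(k + 4)*(k + 5)/12; s_k = R·t_k = k*(-k - 5)/(3*(k + 2)*(k + 3)).
Verify: -4/(k**3 + 9*k**2 + 26*k + 24) matches t_k.
Evaluate: s_(n+1) = (-n**2 - 7*n - 6)/(3*(n**2 + 7*n + 12)); subtract s_(1) = -1/6 ⇒ S(n) = n*(-n - 7)/(6*(n**2 + 7*n + 12)).

S(n) = n*(-n - 7)/(6*(n**2 + 7*n + 12))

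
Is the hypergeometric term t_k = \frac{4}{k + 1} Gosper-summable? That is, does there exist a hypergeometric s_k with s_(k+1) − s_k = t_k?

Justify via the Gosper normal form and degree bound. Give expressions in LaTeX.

Ratio r(k) = (k + 1)/(k + 2).
Take A(k)=k + 1, B(k)=k + 2, C(k)=1.
Set up (k + 1)·f(k+1) − (k + 1)·f(k) − (1) = 0.
Degrees (1,1,0) ⇒ d ≤ 0.
f = c0 ⇒ A·f(k+1) − B(k−1)·f(k) − C = -1. The system {-1 = 0} is inconsistent; no antidifference.

No; the coefficient equations for f are inconsistent.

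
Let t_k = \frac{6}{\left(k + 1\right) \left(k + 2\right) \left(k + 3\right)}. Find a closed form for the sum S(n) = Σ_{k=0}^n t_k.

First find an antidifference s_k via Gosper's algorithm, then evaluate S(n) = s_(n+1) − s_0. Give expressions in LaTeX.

S(n) = \frac{3 \left(n^{2} + 5 n + 4\right)}{2 \left(n^{2} + 5 n + 6\right)}

Step 1: r(k) = (k + 1)/(k + 4).
Take A(k)=k + 1, B(k)=k + 4, C(k)=1.
f must satisfy (k + 1)·f(k+1) − (k + 3)·f(k) = 1.
Degrees (1,1,0) ⇒ d ≤ 2.
Match coefficients ⇒ f(k) = k*(k + 3)/4.
Certificate R = B(k−1)f/C = k*(k + 3)**2/4 gives s_k = 3*k*(k + 3)/(2*(k + 1)*(k + 2)).
Check: Δs_k = 6/(k**3 + 6*k**2 + 11*k + 6). ✓
Telescope: S(n) = s_(n+1) − s_(0) = 3*(n**2 + 5*n + 4)/(2*(n**2 + 5*n + 6)) − (0) = 3*(n**2 + 5*n + 4)/(2*(n**2 + 5*n + 6)).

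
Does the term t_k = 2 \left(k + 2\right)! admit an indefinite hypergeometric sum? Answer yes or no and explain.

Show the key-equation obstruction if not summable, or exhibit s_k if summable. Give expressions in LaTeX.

The ratio is k + 3.
Take A(k)=k + 3, B(k)=1, C(k)=1.
Need (k + 3)·f(k+1) − (1)·f(k) = 1.
d = -1 from the (1,0,0) case.
deg f ≤ -1 is impossible — no certificate.

No. Not Gosper-summable.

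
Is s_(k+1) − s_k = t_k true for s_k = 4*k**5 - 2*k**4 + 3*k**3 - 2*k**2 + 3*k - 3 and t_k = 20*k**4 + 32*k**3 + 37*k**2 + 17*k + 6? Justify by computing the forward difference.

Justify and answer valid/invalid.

valid (s_(k+1) − s_k reduces to t_k)

s_(k+1) = 4*k**5 + 18*k**4 + 35*k**3 + 35*k**2 + 20*k + 3
s_(k+1) − s_k = 20*k**4 + 32*k**3 + 37*k**2 + 17*k + 6
(s_(k+1) − s_k) − t_k = 0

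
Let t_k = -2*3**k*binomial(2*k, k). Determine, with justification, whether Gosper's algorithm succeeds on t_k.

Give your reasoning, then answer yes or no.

The ratio is 6*(2*k + 1)/(k + 1).
Take A(k)=12*k + 6, B(k)=k + 1, C(k)=1.
Need (12*k + 6)·f(k+1) − (k)·f(k) = 1.
Degrees (1,1,0) ⇒ d ≤ -1.
Bound -1 < 0, so the key equation has no polynomial solution.

No. Not Gosper-summable.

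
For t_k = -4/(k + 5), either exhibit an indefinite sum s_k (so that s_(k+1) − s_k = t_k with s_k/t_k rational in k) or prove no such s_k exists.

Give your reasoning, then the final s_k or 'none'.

no hypergeometric antidifference exists

The ratio is (k + 5)/(k + 6).
Factor: A=k + 5; B=k + 6; C=1.
Set up (k + 5)·f(k+1) − (k + 5)·f(k) − (1) = 0.
From deg A=1, deg B=1, deg C=0: d=0.
f = c0 ⇒ A·f(k+1) − B(k−1)·f(k) − C = -1. The system {-1 = 0} is inconsistent; no antidifference.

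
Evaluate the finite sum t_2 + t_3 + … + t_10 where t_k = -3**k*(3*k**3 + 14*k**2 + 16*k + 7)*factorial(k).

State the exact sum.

Σ = -1004102074483074

Step 1: r(k) = 3*(3*k**4 + 26*k**3 + 76*k**2 + 93*k + 40)/(3*k**3 + 14*k**2 + 16*k + 7).
Take A(k)=3*k + 3, B(k)=1, C(k)=k**3 + 14*k**2/3 + 16*k/3 + 7/3.
Key eq: (3*k + 3)·f(k+1) = (1)·f(k) + (k**3 + 14*k**2/3 + 16*k/3 + 7/3).
Bound: deg f ≤ 2.
Match coefficients ⇒ f(k) = (k**2 + 2*k - 1)/3.
Get s_k = R·t_k = -3**k*(k**2 + 2*k - 1)*factorial(k) with R(k) = B(k−1)f(k)/C(k) = (k**2 + 2*k - 1)/(3*k**3 + 14*k**2 + 16*k + 7).
Check: Δs_k = -3**k*(3*k**3 + 14*k**2 + 16*k + 7)*factorial(k). ✓
Evaluate s at k=11 and k=2: -1004102074483200 and -126; difference -1004102074483074.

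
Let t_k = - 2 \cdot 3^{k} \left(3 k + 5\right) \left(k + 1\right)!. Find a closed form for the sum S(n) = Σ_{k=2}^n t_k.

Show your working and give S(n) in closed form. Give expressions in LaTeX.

Compute t_(k+1)/t_k: get 3*(k + 2)*(3*k + 8)/(3*k + 5).
Factor: A=3*k + 6; B=1; C=k + 5/3.
Key eq: (3*k + 6)·f(k+1) = (1)·f(k) + (k + 5/3).
deg f ≤ 0 (via 1,0,1).
A polynomial solution: f(k) = 1/3.
So s_k = (B(k−1)f/C)·t_k = (1/(3*k + 5))·t_k = -2*3**k*factorial(k + 1).
s_(k+1) − s_k = -2*3**k*(3*k + 5)*factorial(k + 1) = t_k.
Σ_(k=2)^n t_k = s_(n+1) − s_(2) = (-6*3**n*factorial(n + 2)) − (-108), i.e. -6*3**n*factorial(n + 2) + 108.

S(n) = - 6 \cdot 3^{n} \left(n + 2\right)! + 108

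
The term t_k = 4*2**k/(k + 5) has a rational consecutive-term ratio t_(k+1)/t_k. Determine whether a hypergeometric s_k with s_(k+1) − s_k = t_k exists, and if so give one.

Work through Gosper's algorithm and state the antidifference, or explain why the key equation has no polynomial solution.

The ratio is 2*(k + 5)/(k + 6).
Gosper form: A/B · C(k+1)/C(k) with A=2*k + 10, B=k + 6, C=1.
Key eq: (2*k + 10)·f(k+1) = (k + 5)·f(k) + (1).
d = -1 from the (1,1,0) case.
Bound -1 < 0, so the key equation has no polynomial solution.

none — t_k is not Gosper-summable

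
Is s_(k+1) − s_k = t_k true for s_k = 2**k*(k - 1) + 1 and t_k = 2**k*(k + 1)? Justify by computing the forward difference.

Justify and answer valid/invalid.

s_(k+1) = 2**(k + 1)*k + 1
s_(k+1) − s_k = 2**k*(k + 1)
(s_(k+1) − s_k) − t_k = 0

valid (s_(k+1) − s_k reduces to t_k)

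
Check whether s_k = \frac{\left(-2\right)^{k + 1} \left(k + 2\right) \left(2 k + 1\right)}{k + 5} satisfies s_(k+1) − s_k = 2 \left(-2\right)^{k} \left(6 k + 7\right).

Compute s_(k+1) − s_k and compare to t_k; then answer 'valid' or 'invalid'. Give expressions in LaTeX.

Invalid: residual \frac{\left(-2\right)^{k + 1} \left(18 k^{2} + 117 k + 108\right)}{k^{2} + 11 k + 30} ≠ 0.

s_(k+1) = (-2)**(k + 2)*(k + 3)*(2*k + 3)/(k + 6)
s_(k+1) − s_k = 2*(-2)**k*(6*k**3 + 55*k**2 + 140*k + 102)/(k**2 + 11*k + 30)
(s_(k+1) − s_k) − t_k = (-2)**(k + 1)*(18*k**2 + 117*k + 108)/(k**2 + 11*k + 30)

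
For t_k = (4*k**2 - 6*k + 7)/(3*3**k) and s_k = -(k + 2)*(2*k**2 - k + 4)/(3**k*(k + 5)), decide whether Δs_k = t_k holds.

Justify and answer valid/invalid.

s_(k+1) = -(k + 3)*(-k + 2*(k + 1)**2 + 3)/(3*3**k*(k + 6))
s_(k+1) − s_k = (4*k**4 + 26*k**3 + k**2 - 25*k + 69)/(3*3**k*(k**2 + 11*k + 30))
(s_(k+1) − s_k) − t_k = (-4*k**3 - 20*k**2 + 26*k - 47)/(3**k*(k**2 + 11*k + 30))

Invalid: residual (-4*k**3 - 20*k**2 + 26*k - 47)/(3**k*(k**2 + 11*k + 30)) ≠ 0.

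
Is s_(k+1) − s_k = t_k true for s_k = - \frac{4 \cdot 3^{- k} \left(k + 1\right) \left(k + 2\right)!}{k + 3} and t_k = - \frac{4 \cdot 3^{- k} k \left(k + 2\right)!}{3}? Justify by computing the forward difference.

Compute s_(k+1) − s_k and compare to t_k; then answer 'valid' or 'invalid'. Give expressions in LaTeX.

s_(k+1) = -4*(k + 2)*factorial(k + 3)/(3*3**k*(k + 4))
s_(k+1) − s_k = -4*(k**3 + 5*k**2 + 6*k + 6)*factorial(k + 2)/(3*3**k*(k + 3)*(k + 4))
(s_(k+1) − s_k) − t_k = 8*(k**2 + 3*k - 3)*factorial(k + 2)/(3*3**k*(k + 3)*(k + 4))

Invalid: residual \frac{8 \cdot 3^{- k} \left(k^{2} + 3 k - 3\right) \left(k + 2\right)!}{3 \left(k + 3\right) \left(k + 4\right)} ≠ 0.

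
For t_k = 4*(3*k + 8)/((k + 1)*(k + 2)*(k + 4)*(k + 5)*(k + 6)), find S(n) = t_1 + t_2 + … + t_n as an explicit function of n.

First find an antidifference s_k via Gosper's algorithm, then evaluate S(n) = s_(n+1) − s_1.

The ratio is (k + 1)*(k + 4)*(3*k + 11)/((k + 3)*(k + 7)*(3*k + 8)).
Normal form (A,B,C) = (k + 1, k + 7, k**2 + 17*k/3 + 8).
f must satisfy (k + 1)·f(k+1) − (k + 6)·f(k) = k**2 + 17*k/3 + 8.
Degrees (1,1,2) ⇒ d ≤ 5.
Solving with deg f ≤ 5: f(k) = k*(k + 2)*(k + 3)*(k**2 + 10*k + 29)/60.
R(k) = B(k−1)·f(k)/C(k) = k*(k + 2)*(k + 6)*(k**2 + 10*k + 29)/(20*(3*k + 8)); s_k = R·t_k = k*(k**2 + 10*k + 29)/(5*(k**3 + 10*k**2 + 29*k + 20)).
s_(k+1) − s_k = 4*(3*k + 8)/(k**5 + 18*k**4 + 121*k**3 + 372*k**2 + 508*k + 240) = t_k.
Telescope: S(n) = s_(n+1) − s_(1) = (n**3 + 13*n**2 + 52*n + 40)/(5*(n**3 + 13*n**2 + 52*n + 60)) − (2/15) = n*(n**2 + 13*n + 52)/(15*(n**3 + 13*n**2 + 52*n + 60)).

S(n) = n*(n**2 + 13*n + 52)/(15*(n**3 + 13*n**2 + 52*n + 60))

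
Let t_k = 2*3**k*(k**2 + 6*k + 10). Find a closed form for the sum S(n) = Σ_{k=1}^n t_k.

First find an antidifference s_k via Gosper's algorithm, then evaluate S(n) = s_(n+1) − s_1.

t_(k+1)/t_k = 3*(k**2 + 8*k + 17)/(k**2 + 6*k + 10).
Gosper form: A/B · C(k+1)/C(k) with A=3, B=1, C=k**2 + 6*k + 10.
Key eq: (3)·f(k+1) = (1)·f(k) + (k**2 + 6*k + 10).
From deg A=0, deg B=0, deg C=2: d=2.
Match coefficients ⇒ f(k) = (k**2 + 3*k + 4)/2.
So s_k = (B(k−1)f/C)·t_k = ((k**2 + 3*k + 4)/(2*(k**2 + 6*k + 10)))·t_k = 3**k*(k**2 + 3*k + 4).
Δs = 2*3**k*(k**2 + 6*k + 10), as required.
Σ_(k=1)^n t_k = s_(n+1) − s_(1) = (3**(n + 1)*(n**2 + 5*n + 8)) − (24), i.e. 3*3**n*n**2 + 15*3**n*n + 24*3**n - 24.

S(n) = 3*3**n*n**2 + 15*3**n*n + 24*3**n - 24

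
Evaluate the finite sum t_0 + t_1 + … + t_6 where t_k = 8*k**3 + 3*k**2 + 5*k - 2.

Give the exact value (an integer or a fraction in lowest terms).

r(k) = (8*k**3 + 27*k**2 + 35*k + 14)/(8*k**3 + 3*k**2 + 5*k - 2) after simplifying.
Factor: A=1; B=1; C=k**3 + 3*k**2/8 + 5*k/8 - 1/4.
Need (1)·f(k+1) − (1)·f(k) = k**3 + 3*k**2/8 + 5*k/8 - 1/4.
Bound: deg f ≤ 4.
A polynomial solution: f(k) = k*(2*k**3 - 3*k**2 + 3*k - 4)/8.
Then R = B(k−1)f/C = k*(2*k**3 - 3*k**2 + 3*k - 4)/(8*k**3 + 3*k**2 + 5*k - 2), so s_k = R(k)·t_k = k*(2*k**3 - 3*k**2 + 3*k - 4).
s_(k+1) − s_k = 8*k**3 + 3*k**2 + 5*k - 2 = t_k.
Sum = s_(7) − s_(0); s_(7) = 3892, s_(0) = 0 ⇒ 3892.

Σ = 3892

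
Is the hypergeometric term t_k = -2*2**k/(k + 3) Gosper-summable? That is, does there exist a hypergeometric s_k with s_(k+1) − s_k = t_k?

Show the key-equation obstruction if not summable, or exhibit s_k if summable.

Step 1: r(k) = 2*(k + 3)/(k + 4).
A = 2*k + 6, B = k + 4, C = 1.
Key eq: (2*k + 6)·f(k+1) = (k + 3)·f(k) + (1).
Degrees (1,1,0) ⇒ d ≤ -1.
d = -1 < 0 ⇒ no nonzero polynomial f; not summable.

No — t_k has no hypergeometric antidifference.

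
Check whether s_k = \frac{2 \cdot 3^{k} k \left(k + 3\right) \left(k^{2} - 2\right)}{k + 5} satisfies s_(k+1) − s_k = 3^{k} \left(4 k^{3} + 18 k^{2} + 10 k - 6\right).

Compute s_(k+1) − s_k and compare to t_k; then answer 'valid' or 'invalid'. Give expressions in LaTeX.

s_(k+1) = 6*3**k*(k + 1)*(k + 4)*((k + 1)**2 - 2)/(k + 6)
s_(k+1) − s_k = 3**k*(4*k**5 + 54*k**4 + 256*k**3 + 444*k**2 + 138*k - 120)/(k**2 + 11*k + 30)
(s_(k+1) − s_k) − t_k = 3**k*(-8*k**4 - 72*k**3 - 200*k**2 - 96*k + 60)/(k**2 + 11*k + 30)

Invalid: residual \frac{3^{k} \left(- 8 k^{4} - 72 k^{3} - 200 k^{2} - 96 k + 60\right)}{k^{2} + 11 k + 30} ≠ 0.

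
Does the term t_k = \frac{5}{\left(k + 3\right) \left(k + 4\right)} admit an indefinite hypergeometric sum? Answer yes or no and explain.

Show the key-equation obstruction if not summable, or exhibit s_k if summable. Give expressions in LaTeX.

Yes. s_k = \frac{5 k}{3 \left(k + 3\right)}.

Compute t_(k+1)/t_k: get (k + 3)/(k + 5).
Take A(k)=k + 3, B(k)=k + 5, C(k)=1.
Solve (k + 3)·f(k+1) − (k + 4)·f(k) = 1.
d = 1 from the (1,1,0) case.
Solving with deg f ≤ 1: f(k) = k/3.
R(k) = B(k−1)·f(k)/C(k) = k*(k + 4)/3; s_k = R·t_k = 5*k/(3*(k + 3)).
Δs = 5/(k**2 + 7*k + 12), as required.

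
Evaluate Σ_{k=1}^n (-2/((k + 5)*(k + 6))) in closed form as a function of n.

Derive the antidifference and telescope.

S(n) = -n/(3*n + 18)

The ratio is (k + 5)/(k + 7).
Normal form (A,B,C) = (k + 5, k + 7, 1).
Set up (k + 5)·f(k+1) − (k + 6)·f(k) − (1) = 0.
Bound: deg f ≤ 1.
Solving with deg f ≤ 1: f(k) = k/5.
Get s_k = R·t_k = -2*k/(5*k + 25) with R(k) = B(k−1)f(k)/C(k) = k*(k + 6)/5.
s_(k+1) − s_k = -2/(k**2 + 11*k + 30) = t_k.
Telescope: S(n) = s_(n+1) − s_(1) = 2*(-n - 1)/(5*(n + 6)) − (-1/15) = -n/(3*n + 18).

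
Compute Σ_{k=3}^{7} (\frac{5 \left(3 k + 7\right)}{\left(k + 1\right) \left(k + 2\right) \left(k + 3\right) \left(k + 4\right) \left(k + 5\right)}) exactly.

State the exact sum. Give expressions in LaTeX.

t_(k+1)/t_k = (k + 1)*(3*k + 10)/((k + 6)*(3*k + 7)).
Factor: A=k + 1; B=k + 6; C=k + 7/3.
Set up (k + 1)·f(k+1) − (k + 5)·f(k) − (k + 7/3) = 0.
From deg A=1, deg B=1, deg C=1: d=4.
Solve for f: f(k) = k*(k + 2)*(k**2 + 8*k + 19)/36 (degree 4 ≤ 4).
So s_k = (B(k−1)f/C)·t_k = (k*(k + 2)*(k + 5)*(k**2 + 8*k + 19)/(12*(3*k + 7)))·t_k = 5*k*(k**2 + 8*k + 19)/(12*(k**3 + 8*k**2 + 19*k + 12)).
Δs = 5*(3*k + 7)/(k**5 + 15*k**4 + 85*k**3 + 225*k**2 + 274*k + 120), as required.
Evaluate s at k=8 and k=3: 245/594 and 65/168; difference 425/16632.

Σ = 425/16632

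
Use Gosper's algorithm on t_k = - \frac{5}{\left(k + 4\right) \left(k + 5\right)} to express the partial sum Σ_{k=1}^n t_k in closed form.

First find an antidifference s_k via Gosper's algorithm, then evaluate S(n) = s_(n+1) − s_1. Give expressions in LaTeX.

S(n) = - \frac{n}{n + 5}

Step 1: r(k) = (k + 4)/(k + 6).
Factor: A=k + 4; B=k + 6; C=1.
Solve (k + 4)·f(k+1) − (k + 5)·f(k) = 1.
d = 1 from the (1,1,0) case.
Solve for f: f(k) = k/4 (degree 1 ≤ 1).
Then R = B(k−1)f/C = k*(k + 5)/4, so s_k = R(k)·t_k = -5*k/(4*k + 16).
Check: Δs_k = -5/(k**2 + 9*k + 20). ✓
Σ_(k=1)^n t_k = s_(n+1) − s_(1) = (5*(-n - 1)/(4*(n + 5))) − (-1/4), i.e. -n/(n + 5).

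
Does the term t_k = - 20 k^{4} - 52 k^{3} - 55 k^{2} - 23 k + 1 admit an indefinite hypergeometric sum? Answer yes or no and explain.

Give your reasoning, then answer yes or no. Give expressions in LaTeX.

t_(k+1)/t_k = (20*k**4 + 132*k**3 + 331*k**2 + 369*k + 149)/(20*k**4 + 52*k**3 + 55*k**2 + 23*k - 1).
Gosper form: A/B · C(k+1)/C(k) with A=1, B=1, C=k**4 + 13*k**3/5 + 11*k**2/4 + 23*k/20 - 1/20.
Need (1)·f(k+1) − (1)·f(k) = k**4 + 13*k**3/5 + 11*k**2/4 + 23*k/20 - 1/20.
d = 5 from the (0,0,4) case.
Solving with deg f ≤ 5: f(k) = k*(4*k**4 + 3*k**3 - k**2 - 3*k - 4)/20.
Get s_k = R·t_k = k*(-4*k**4 - 3*k**3 + k**2 + 3*k + 4) with R(k) = B(k−1)f(k)/C(k) = k*(4*k**4 + 3*k**3 - k**2 - 3*k - 4)/(20*k**4 + 52*k**3 + 55*k**2 + 23*k - 1).
Δs = -20*k**4 - 52*k**3 - 55*k**2 - 23*k + 1, as required.

Yes. s_k = k \left(- 4 k^{4} - 3 k^{3} + k^{2} + 3 k + 4\right).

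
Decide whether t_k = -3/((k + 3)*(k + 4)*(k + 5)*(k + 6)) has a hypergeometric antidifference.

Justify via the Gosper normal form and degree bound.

Compute t_(k+1)/t_k: get (k + 3)/(k + 7).
Gosper form: A/B · C(k+1)/C(k) with A=k + 3, B=k + 7, C=1.
Key eq: (k + 3)·f(k+1) = (k + 6)·f(k) + (1).
deg f ≤ 3 (via 1,1,0).
Match coefficients ⇒ f(k) = k*(k**2 + 12*k + 47)/180.
So s_k = (B(k−1)f/C)·t_k = (k*(k + 6)*(k**2 + 12*k + 47)/180)·t_k = k*(-k**2 - 12*k - 47)/(60*(k + 3)*(k + 4)*(k + 5)).
Check: Δs_k = -3/(k**4 + 18*k**3 + 119*k**2 + 342*k + 360). ✓

Yes. s_k = k*(-k**2 - 12*k - 47)/(60*(k + 3)*(k + 4)*(k + 5)).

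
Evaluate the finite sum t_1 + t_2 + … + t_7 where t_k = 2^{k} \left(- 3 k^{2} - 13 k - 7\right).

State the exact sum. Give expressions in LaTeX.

The ratio is 2*(3*k**2 + 19*k + 23)/(3*k**2 + 13*k + 7).
A = 2, B = 1, C = k**2 + 13*k/3 + 7/3.
f must satisfy (2)·f(k+1) − (1)·f(k) = k**2 + 13*k/3 + 7/3.
From deg A=0, deg B=0, deg C=2: d=2.
Solve for f: f(k) = (3*k**2 + k - 1)/3 (degree 2 ≤ 2).
Get s_k = R·t_k = 2**k*(-3*k**2 - k + 1) with R(k) = B(k−1)f(k)/C(k) = (3*k**2 + k - 1)/(3*k**2 + 13*k + 7).
s_(k+1) − s_k = 2**k*(-3*k**2 - 13*k - 7) = t_k.
Telescoping: Σ = s_(8) − s_(1) = -50944 − (-6) = -50938.

Σ = -50938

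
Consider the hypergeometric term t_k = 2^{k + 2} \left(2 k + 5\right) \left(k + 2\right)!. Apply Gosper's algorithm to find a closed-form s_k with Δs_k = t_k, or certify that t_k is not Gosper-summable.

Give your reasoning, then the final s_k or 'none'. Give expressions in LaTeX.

Step 1: r(k) = 2*(k + 3)*(2*k + 7)/(2*k + 5).
So A=2*k + 6 and B=1, with C=k + 5/2.
Set up (2*k + 6)·f(k+1) − (1)·f(k) − (k + 5/2) = 0.
Bound: deg f ≤ 0.
Solve for f: f(k) = 1/2 (degree 0 ≤ 0).
Certificate R = B(k−1)f/C = 1/(2*k + 5) gives s_k = 2**(k + 2)*factorial(k + 2).
Δs = 2**(k + 2)*(2*k + 5)*factorial(k + 2), as required.

s_k = 2^{k + 2} \left(k + 2\right)!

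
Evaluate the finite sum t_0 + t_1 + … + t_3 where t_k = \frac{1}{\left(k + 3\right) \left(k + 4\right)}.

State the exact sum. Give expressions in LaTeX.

Σ = 4/21

The ratio is (k + 3)/(k + 5).
So A=k + 3 and B=k + 5, with C=1.
Key eq: (k + 3)·f(k+1) = (k + 4)·f(k) + (1).
deg f ≤ 1 (via 1,1,0).
Solving with deg f ≤ 1: f(k) = k/3.
Certificate R = B(k−1)f/C = k*(k + 4)/3 gives s_k = k/(3*(k + 3)).
Verify: 1/(k**2 + 7*k + 12) matches t_k.
Σ_(k=0)^(3) t_k = s_(4) − s_(0) = 4/21 − (0) = 4/21.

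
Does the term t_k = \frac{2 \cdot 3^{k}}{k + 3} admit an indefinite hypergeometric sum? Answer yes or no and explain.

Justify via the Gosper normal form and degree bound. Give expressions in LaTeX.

Ratio r(k) = 3*(k + 3)/(k + 4).
Gosper form: A/B · C(k+1)/C(k) with A=3*k + 9, B=k + 4, C=1.
f must satisfy (3*k + 9)·f(k+1) − (k + 3)·f(k) = 1.
Degrees (1,1,0) ⇒ d ≤ -1.
deg f ≤ -1 is impossible — no certificate.

No; the degree bound rules out any f.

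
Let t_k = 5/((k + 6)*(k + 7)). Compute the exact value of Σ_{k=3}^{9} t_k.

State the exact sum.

The ratio is (k + 6)/(k + 8).
Factor: A=k + 6; B=k + 8; C=1.
Solve (k + 6)·f(k+1) − (k + 7)·f(k) = 1.
deg f ≤ 1 (via 1,1,0).
Solve for f: f(k) = k/6 (degree 1 ≤ 1).
Certificate R = B(k−1)f/C = k*(k + 7)/6 gives s_k = 5*k/(6*(k + 6)).
Verify: 5/(k**2 + 13*k + 42) matches t_k.
Evaluate s at k=10 and k=3: 25/48 and 5/18; difference 35/144.

Σ = 35/144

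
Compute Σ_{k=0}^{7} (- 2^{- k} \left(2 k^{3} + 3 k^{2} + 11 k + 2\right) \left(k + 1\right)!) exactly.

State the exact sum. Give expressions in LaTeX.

t_(k+1)/t_k = (2*k**4 + 13*k**3 + 41*k**2 + 64*k + 36)/(2*(2*k**3 + 3*k**2 + 11*k + 2)).
So A=k/2 + 1 and B=1, with C=k**3 + 3*k**2/2 + 11*k/2 + 1.
Key eq: (k/2 + 1)·f(k+1) = (1)·f(k) + (k**3 + 3*k**2/2 + 11*k/2 + 1).
From deg A=1, deg B=0, deg C=3: d=2.
Coefficient equations give f(k) = 2*k**2 - k + 2.
Then R = B(k−1)f/C = 2*(2*k**2 - k + 2)/(2*k**3 + 3*k**2 + 11*k + 2), so s_k = R(k)·t_k = -2**(1 - k)*(2*k**2 - k + 2)*factorial(k + 1).
Check: Δs_k = -(2*k**3 + 3*k**2 + 11*k + 2)*factorial(k + 1)/2**k. ✓
Telescoping: Σ = s_(8) − s_(0) = -345870 − (-4) = -345866.

Σ = -345866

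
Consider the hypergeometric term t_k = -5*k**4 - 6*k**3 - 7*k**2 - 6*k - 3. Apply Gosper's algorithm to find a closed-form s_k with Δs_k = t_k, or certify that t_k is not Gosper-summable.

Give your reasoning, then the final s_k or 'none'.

Compute t_(k+1)/t_k: get (5*k**4 + 26*k**3 + 55*k**2 + 58*k + 27)/(5*k**4 + 6*k**3 + 7*k**2 + 6*k + 3).
So A=1 and B=1, with C=k**4 + 6*k**3/5 + 7*k**2/5 + 6*k/5 + 3/5.
Key eq: (1)·f(k+1) = (1)·f(k) + (k**4 + 6*k**3/5 + 7*k**2/5 + 6*k/5 + 3/5).
d = 5 from the (0,0,4) case.
Coefficient equations give f(k) = k*(k**4 - k**3 + k**2 + k + 1)/5.
Certificate R = B(k−1)f/C = k*(k**4 - k**3 + k**2 + k + 1)/(5*k**4 + 6*k**3 + 7*k**2 + 6*k + 3) gives s_k = k*(-k**4 + k**3 - k**2 - k - 1).
Δs = -5*k**4 - 6*k**3 - 7*k**2 - 6*k - 3, as required.

s_k = k*(-k**4 + k**3 - k**2 - k - 1)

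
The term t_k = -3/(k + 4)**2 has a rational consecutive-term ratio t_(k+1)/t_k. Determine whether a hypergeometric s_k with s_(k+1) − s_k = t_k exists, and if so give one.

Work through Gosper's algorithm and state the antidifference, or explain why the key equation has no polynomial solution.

Ratio r(k) = (k + 4)**2/(k + 5)**2.
Gosper form: A/B · C(k+1)/C(k) with A=k**2 + 8*k + 16, B=k**2 + 10*k + 25, C=1.
Key eq: (k**2 + 8*k + 16)·f(k+1) = (k**2 + 8*k + 16)·f(k) + (1).
From deg A=2, deg B=2, deg C=0: d=0.
Write f(k) = c0. Then LHS − RHS = -1, requiring -1 = 0: contradictory. No certificate.

none (Gosper's algorithm certifies no s_k)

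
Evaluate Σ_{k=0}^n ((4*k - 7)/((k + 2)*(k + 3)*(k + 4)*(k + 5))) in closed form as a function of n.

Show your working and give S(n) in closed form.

Ratio r(k) = (k + 2)*(4*k - 3)/((k + 6)*(4*k - 7)).
Gosper form: A/B · C(k+1)/C(k) with A=k + 2, B=k + 6, C=k - 7/4.
f must satisfy (k + 2)·f(k+1) − (k + 5)·f(k) = k - 7/4.
Bound: deg f ≤ 3.
Solving with deg f ≤ 3: f(k) = -k*(k**2 + 9*k + 74)/96.
So s_k = (B(k−1)f/C)·t_k = (-k*(k + 5)*(k**2 + 9*k + 74)/(24*(4*k - 7)))·t_k = k*(-k**2 - 9*k - 74)/(24*(k + 2)*(k + 3)*(k + 4)).
Verify: (4*k - 7)/(k**4 + 14*k**3 + 71*k**2 + 154*k + 120) matches t_k.
Evaluate: s_(n+1) = (-n**3 - 12*n**2 - 95*n - 84)/(24*(n**3 + 12*n**2 + 47*n + 60)); subtract s_(0) = 0 ⇒ S(n) = (-n**3 - 12*n**2 - 95*n - 84)/(24*(n**3 + 12*n**2 + 47*n + 60)).

S(n) = (-n**3 - 12*n**2 - 95*n - 84)/(24*(n**3 + 12*n**2 + 47*n + 60))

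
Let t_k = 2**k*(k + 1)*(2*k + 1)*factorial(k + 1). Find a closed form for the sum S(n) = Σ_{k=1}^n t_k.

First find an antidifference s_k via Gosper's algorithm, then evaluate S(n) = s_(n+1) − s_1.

The ratio is (k + 2)**2*(4*k + 6)/((k + 1)*(2*k + 1)).
Gosper form: A/B · C(k+1)/C(k) with A=2*k + 4, B=1, C=k**2 + 3*k/2 + 1/2.
f must satisfy (2*k + 4)·f(k+1) − (1)·f(k) = k**2 + 3*k/2 + 1/2.
d = 1 from the (1,0,2) case.
A polynomial solution: f(k) = (k - 1)/2.
Certificate R = B(k−1)f/C = (k - 1)/((k + 1)*(2*k + 1)) gives s_k = 2**k*(k - 1)*factorial(k + 1).
s_(k+1) − s_k = 2**k*(k + 1)*(2*k + 1)*factorial(k + 1) = t_k.
Σ_(k=1)^n t_k = s_(n+1) − s_(1) = (2**(n + 1)*n*factorial(n + 2)) − (0), i.e. 2**(n + 1)*n*factorial(n + 2).

S(n) = 2**(n + 1)*n*factorial(n + 2)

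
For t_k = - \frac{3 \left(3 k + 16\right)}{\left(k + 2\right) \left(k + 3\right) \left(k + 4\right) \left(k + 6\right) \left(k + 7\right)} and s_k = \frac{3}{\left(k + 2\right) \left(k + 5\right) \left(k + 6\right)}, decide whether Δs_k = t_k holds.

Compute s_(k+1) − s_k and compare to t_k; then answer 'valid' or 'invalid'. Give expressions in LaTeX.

s_(k+1) = 3/((k + 3)*(k + 6)*(k + 7))
s_(k+1) − s_k = 3*(-3*k - 11)/(k**5 + 23*k**4 + 203*k**3 + 853*k**2 + 1692*k + 1260)
(s_(k+1) − s_k) − t_k = 12*(2*k + 9)/(k**6 + 27*k**5 + 295*k**4 + 1665*k**3 + 5104*k**2 + 8028*k + 5040)

Invalid: residual \frac{12 \left(2 k + 9\right)}{k^{6} + 27 k^{5} + 295 k^{4} + 1665 k^{3} + 5104 k^{2} + 8028 k + 5040} ≠ 0.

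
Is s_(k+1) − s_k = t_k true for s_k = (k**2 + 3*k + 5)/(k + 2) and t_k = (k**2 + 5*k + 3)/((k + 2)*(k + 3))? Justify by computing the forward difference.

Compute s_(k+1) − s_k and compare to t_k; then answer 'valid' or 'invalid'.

s_(k+1) = (k**2 + 5*k + 9)/(k + 3)
s_(k+1) − s_k = (k**2 + 5*k + 3)/(k**2 + 5*k + 6)
(s_(k+1) − s_k) − t_k = 0

Valid: the claim telescopes to t_k.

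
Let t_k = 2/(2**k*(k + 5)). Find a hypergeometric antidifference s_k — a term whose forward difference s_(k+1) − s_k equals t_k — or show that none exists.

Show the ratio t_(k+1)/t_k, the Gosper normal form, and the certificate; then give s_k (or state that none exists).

Step 1: r(k) = (k + 5)/(2*(k + 6)).
A = k/2 + 5/2, B = k + 6, C = 1.
Set up (k/2 + 5/2)·f(k+1) − (k + 5)·f(k) − (1) = 0.
Bound: deg f ≤ -1.
d = -1 < 0 ⇒ no nonzero polynomial f; not summable.

none (Gosper's algorithm certifies no s_k)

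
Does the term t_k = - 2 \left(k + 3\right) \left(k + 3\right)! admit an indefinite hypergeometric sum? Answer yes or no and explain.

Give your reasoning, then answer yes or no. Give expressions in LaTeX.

Ratio r(k) = (k + 4)**2/(k + 3).
Normal form (A,B,C) = (k + 4, 1, k + 3).
Need (k + 4)·f(k+1) − (1)·f(k) = k + 3.
Bound: deg f ≤ 0.
Match coefficients ⇒ f(k) = 1.
Then R = B(k−1)f/C = 1/(k + 3), so s_k = R(k)·t_k = -2*factorial(k + 3).
s_(k+1) − s_k = -2*(k + 3)*factorial(k + 3) = t_k.

Yes. s_k = - 2 \left(k + 3\right)!.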